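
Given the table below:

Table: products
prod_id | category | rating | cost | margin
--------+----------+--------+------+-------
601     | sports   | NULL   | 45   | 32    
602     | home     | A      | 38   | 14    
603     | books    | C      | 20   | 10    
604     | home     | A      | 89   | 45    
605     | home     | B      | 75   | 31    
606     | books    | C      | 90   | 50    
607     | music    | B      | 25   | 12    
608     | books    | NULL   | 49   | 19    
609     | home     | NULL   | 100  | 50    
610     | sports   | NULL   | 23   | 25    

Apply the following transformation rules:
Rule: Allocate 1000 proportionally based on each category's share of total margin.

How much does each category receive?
books: 274.31, home: 486.11, music: 41.67, sports: 197.92

Step 1: Calculate total margin = 288
Step 2: Calculate each category's proportion:
  books: 79/288 = 27.43% → 274.31
  home: 140/288 = 48.61% → 486.11
  music: 12/288 = 4.17% → 41.67
  sports: 57/288 = 19.79% → 197.92
Step 3: Verify: sum of allocations ≈ 1000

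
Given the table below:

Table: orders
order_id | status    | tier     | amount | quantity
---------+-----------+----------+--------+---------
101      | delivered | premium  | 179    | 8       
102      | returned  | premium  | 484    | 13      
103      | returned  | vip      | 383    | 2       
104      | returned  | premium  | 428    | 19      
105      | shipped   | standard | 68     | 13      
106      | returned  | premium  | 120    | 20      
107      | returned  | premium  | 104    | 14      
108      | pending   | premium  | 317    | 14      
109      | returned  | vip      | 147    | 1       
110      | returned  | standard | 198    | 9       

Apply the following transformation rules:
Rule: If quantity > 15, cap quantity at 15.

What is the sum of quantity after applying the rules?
104

Step 1: 2 records have quantity > 15
Step 2: These records originally summed to 39
Step 3: After capping: 2 × 15 = 30
Step 4: Unaffected records sum: 74
Step 5: Final sum = 30 + 74 = 104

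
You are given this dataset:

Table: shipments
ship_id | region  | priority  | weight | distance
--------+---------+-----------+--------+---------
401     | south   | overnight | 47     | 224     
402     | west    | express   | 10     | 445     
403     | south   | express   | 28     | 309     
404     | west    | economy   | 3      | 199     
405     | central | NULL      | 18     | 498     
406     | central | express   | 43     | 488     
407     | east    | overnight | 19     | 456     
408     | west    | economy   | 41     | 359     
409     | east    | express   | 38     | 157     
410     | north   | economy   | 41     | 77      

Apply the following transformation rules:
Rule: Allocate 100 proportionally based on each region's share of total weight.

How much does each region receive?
central: 21.18, east: 19.79, north: 14.24, south: 26.04, west: 18.75

Step 1: Calculate total weight = 288
Step 2: Calculate each region's proportion:
  central: 61/288 = 21.18% → 21.18
  east: 57/288 = 19.79% → 19.79
  north: 41/288 = 14.24% → 14.24
  south: 75/288 = 26.04% → 26.04
  west: 54/288 = 18.75% → 18.75
Step 3: Verify: sum of allocations ≈ 100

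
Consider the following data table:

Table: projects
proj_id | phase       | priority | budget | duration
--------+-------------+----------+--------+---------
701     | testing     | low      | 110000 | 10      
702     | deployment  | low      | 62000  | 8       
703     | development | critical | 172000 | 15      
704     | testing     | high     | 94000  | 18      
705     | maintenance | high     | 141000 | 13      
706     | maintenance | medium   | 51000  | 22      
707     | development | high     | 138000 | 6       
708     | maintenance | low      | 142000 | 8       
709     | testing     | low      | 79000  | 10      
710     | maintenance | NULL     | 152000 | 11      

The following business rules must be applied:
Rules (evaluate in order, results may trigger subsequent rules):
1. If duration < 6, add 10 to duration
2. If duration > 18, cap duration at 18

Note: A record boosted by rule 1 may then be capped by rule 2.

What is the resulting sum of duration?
117

Step 1: Apply rule 1 to records with duration < 6
  - 0 records get bonus of 10
  - Of these, 0 records then exceed 18 and get capped
Step 2: Apply rule 2 to records with duration > 18
  - 1 records (original) are capped
Step 3: Calculate final sum = 117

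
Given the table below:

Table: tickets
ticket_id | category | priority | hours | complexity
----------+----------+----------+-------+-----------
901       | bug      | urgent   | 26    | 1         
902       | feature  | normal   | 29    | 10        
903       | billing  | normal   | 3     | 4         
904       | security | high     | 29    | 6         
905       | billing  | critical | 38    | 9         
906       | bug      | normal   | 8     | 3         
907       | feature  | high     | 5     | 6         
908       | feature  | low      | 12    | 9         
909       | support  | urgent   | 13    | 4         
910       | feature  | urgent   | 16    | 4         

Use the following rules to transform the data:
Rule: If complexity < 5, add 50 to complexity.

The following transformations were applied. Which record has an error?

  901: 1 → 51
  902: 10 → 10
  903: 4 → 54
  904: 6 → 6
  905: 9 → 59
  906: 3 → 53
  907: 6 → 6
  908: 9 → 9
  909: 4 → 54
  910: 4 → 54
Record 905 has an error. The correct transformed value should be 9, not 59.

Step 1: Check each record against the rule
Step 2: Record 905 has complexity = 9
Step 3: Since 9 >= 5, the bonus should not have been applied
Step 4: Correct value = 9, but claimed value = 59
Conclusion: Record 905 has the error.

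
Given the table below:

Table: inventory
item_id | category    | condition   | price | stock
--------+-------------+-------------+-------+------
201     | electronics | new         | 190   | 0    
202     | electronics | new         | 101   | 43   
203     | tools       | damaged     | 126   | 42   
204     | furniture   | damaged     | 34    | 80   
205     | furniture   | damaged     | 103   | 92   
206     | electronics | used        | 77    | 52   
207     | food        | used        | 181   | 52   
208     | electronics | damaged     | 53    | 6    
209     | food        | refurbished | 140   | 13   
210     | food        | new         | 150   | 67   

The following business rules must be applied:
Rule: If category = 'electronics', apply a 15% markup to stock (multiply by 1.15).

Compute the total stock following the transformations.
462.15

Step 1: Records with category = 'electronics' have total stock = 101
Step 2: Apply multiplier: 101 × 1.15 = 116.15
Step 3: Other records total: 346
Step 4: Final sum = 116.15 + 346 = 462.15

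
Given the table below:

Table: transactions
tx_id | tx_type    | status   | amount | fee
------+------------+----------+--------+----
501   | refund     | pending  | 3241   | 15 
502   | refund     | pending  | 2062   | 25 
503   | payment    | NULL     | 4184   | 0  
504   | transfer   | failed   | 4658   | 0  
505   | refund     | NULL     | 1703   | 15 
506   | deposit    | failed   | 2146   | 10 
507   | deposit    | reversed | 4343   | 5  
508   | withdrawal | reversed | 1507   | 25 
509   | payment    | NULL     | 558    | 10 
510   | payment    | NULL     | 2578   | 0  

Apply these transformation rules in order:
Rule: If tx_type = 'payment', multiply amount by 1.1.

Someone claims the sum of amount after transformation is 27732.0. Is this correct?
No, the correct result is 27712.0.

Step 1: Calculate the correct sum after transformation
Step 2: Apply multiplier 1.1 to records where tx_type = 'payment'
Step 3: Correct result = 27712.0
Step 4: Claimed result = 27732.0
Step 5: 27712.0 ≠ 27732.0
Conclusion: The claimed result is incorrect. The correct answer is 27712.0.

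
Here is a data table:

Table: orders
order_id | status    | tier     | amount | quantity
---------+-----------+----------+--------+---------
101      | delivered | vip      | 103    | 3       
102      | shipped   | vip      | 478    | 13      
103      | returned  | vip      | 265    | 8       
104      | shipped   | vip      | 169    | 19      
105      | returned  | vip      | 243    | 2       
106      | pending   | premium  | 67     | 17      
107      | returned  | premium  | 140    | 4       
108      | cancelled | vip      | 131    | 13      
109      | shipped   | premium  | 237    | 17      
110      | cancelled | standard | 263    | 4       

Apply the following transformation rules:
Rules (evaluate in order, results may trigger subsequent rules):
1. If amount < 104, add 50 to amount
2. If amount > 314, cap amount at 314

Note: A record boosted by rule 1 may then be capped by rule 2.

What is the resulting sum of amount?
2032

Step 1: Apply rule 1 to records with amount < 104
  - 2 records get bonus of 50
  - Of these, 0 records then exceed 314 and get capped
Step 2: Apply rule 2 to records with amount > 314
  - 1 records (original) are capped
Step 3: Calculate final sum = 2032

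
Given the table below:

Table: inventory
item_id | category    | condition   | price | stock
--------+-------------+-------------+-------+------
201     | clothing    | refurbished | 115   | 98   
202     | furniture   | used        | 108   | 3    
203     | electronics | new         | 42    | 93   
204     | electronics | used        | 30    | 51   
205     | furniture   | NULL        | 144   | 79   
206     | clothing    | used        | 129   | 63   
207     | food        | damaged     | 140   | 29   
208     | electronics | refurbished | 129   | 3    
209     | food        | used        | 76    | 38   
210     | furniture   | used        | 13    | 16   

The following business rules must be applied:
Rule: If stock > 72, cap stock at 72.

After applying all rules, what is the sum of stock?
419

Step 1: 3 records have stock > 72
Step 2: These records originally summed to 270
Step 3: After capping: 3 × 72 = 216
Step 4: Unaffected records sum: 203
Step 5: Final sum = 216 + 203 = 419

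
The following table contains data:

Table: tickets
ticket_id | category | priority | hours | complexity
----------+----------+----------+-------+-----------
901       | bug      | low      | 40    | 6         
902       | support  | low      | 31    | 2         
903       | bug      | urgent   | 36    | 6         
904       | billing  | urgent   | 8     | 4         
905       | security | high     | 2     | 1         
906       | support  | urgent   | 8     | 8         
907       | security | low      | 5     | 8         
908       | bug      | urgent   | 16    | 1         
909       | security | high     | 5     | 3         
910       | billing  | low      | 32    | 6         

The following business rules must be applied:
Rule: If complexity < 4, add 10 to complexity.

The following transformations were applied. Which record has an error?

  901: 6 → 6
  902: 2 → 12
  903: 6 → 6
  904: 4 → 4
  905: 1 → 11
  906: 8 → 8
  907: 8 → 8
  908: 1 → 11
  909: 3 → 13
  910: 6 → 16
Record 910 has an error. The correct transformed value should be 6, not 16.

Step 1: Check each record against the rule
Step 2: Record 910 has complexity = 6
Step 3: Since 6 >= 4, the bonus should not have been applied
Step 4: Correct value = 6, but claimed value = 16
Conclusion: Record 910 has the error.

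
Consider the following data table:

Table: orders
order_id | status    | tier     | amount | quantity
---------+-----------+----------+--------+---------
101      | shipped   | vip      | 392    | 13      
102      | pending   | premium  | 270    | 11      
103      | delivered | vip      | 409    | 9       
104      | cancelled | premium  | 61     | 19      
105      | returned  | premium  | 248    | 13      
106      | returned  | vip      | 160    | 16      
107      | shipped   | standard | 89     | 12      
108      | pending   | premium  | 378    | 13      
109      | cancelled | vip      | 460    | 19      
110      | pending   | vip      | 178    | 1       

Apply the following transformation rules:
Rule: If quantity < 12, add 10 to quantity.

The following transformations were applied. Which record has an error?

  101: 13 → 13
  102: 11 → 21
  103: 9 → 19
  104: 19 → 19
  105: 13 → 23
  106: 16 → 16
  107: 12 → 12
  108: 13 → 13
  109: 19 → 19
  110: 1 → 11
Record 105 has an error. The correct transformed value should be 13, not 23.

Step 1: Check each record against the rule
Step 2: Record 105 has quantity = 13
Step 3: Since 13 >= 12, the bonus should not have been applied
Step 4: Correct value = 13, but claimed value = 23
Conclusion: Record 105 has the error.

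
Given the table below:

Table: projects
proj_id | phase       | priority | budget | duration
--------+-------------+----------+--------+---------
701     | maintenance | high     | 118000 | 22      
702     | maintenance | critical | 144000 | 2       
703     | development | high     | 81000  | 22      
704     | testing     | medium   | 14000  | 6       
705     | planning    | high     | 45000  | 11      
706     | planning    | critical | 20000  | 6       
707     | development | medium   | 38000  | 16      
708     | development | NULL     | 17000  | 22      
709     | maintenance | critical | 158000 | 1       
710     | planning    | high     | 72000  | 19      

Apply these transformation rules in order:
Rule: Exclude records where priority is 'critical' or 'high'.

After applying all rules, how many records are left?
3

Step 1: Count records to exclude
  - 3 (critical) + 4 (high) = 7 records
Step 2: Total records: 10
Step 3: Remaining = 10 - 7 = 3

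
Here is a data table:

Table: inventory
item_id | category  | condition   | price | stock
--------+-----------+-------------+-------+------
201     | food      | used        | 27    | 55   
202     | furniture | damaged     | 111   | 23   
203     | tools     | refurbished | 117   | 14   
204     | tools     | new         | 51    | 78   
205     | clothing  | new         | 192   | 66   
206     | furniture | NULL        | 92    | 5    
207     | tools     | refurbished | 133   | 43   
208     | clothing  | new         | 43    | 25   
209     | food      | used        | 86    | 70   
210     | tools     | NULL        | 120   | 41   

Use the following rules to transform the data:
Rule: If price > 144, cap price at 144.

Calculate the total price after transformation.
924

Step 1: 1 records have price > 144
Step 2: These records originally summed to 192
Step 3: After capping: 1 × 144 = 144
Step 4: Unaffected records sum: 780
Step 5: Final sum = 144 + 780 = 924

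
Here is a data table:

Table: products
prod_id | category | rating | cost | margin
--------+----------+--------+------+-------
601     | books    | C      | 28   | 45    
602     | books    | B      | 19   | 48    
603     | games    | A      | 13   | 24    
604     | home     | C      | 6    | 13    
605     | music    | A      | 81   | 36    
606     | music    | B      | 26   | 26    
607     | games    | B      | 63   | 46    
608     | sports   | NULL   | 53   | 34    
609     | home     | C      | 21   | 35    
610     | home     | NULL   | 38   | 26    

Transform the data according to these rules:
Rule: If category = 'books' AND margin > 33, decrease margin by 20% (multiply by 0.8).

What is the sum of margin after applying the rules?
314.4

Step 1: Find records where category = 'books' AND margin > 33
Step 2: 2 records match, summing to 93
Step 3: After multiplier: 93 × 0.8 = 74.4
Step 4: Unaffected records sum: 240
Step 5: Final sum = 74.4 + 240 = 314.4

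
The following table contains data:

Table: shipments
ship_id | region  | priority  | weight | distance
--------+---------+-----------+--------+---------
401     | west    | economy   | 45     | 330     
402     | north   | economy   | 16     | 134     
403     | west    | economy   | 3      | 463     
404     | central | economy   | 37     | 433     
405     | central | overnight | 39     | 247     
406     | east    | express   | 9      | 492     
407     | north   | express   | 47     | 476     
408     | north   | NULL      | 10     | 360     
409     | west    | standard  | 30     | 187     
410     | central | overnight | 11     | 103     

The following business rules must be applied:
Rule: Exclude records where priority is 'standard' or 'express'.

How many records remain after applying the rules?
7

Step 1: Count records to exclude
  - 1 (standard) + 2 (express) = 3 records
Step 2: Total records: 10
Step 3: Remaining = 10 - 3 = 7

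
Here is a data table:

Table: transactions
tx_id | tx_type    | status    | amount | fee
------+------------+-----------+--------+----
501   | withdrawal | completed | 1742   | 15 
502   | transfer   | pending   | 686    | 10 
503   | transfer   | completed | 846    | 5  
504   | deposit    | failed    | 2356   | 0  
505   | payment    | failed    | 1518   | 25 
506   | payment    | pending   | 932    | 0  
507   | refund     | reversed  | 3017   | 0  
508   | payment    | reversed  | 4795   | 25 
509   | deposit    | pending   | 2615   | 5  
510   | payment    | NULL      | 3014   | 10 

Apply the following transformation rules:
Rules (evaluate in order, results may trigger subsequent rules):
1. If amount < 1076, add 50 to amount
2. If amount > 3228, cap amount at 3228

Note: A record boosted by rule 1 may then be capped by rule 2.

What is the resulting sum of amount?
20104

Step 1: Apply rule 1 to records with amount < 1076
  - 3 records get bonus of 50
  - Of these, 0 records then exceed 3228 and get capped
Step 2: Apply rule 2 to records with amount > 3228
  - 1 records (original) are capped
Step 3: Calculate final sum = 20104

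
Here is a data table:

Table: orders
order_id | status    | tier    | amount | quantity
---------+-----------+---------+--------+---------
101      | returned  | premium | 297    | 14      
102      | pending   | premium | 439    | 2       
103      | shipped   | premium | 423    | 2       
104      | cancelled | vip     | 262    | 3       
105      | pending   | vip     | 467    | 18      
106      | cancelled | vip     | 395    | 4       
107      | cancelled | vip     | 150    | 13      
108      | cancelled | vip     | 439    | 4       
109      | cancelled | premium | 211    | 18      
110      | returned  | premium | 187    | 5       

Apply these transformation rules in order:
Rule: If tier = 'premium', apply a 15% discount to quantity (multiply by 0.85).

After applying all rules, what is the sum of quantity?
76.85

Step 1: Records with tier = 'premium' have total quantity = 41
Step 2: Apply multiplier: 41 × 0.85 = 34.85
Step 3: Other records total: 42
Step 4: Final sum = 34.85 + 42 = 76.85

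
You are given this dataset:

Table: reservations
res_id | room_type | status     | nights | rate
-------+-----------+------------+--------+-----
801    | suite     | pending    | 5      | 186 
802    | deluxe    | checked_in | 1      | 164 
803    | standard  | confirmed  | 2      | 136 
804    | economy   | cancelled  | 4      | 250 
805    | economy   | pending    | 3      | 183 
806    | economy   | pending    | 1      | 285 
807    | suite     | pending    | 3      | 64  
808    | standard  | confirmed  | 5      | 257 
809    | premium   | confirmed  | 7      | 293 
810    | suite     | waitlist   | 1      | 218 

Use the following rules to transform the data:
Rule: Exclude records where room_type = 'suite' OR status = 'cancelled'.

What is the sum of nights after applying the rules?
19

Step 1: Find records where room_type = 'suite' OR status = 'cancelled'
Step 2: 4 records match, summing to 13
Step 3: Original sum: 32
Step 4: Remaining sum = 32 - 13 = 19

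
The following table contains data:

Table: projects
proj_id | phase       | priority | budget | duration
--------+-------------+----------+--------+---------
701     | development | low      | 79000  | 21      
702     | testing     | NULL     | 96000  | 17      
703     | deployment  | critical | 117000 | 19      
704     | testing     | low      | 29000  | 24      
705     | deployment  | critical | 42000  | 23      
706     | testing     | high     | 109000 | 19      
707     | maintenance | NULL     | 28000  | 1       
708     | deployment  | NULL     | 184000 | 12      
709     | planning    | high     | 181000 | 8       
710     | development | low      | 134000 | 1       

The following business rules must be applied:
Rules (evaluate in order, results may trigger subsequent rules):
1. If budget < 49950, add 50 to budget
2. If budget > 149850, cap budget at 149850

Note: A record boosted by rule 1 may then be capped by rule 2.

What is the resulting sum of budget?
933850

Step 1: Apply rule 1 to records with budget < 49950
  - 3 records get bonus of 50
  - Of these, 0 records then exceed 149850 and get capped
Step 2: Apply rule 2 to records with budget > 149850
  - 2 records (original) are capped
Step 3: Calculate final sum = 933850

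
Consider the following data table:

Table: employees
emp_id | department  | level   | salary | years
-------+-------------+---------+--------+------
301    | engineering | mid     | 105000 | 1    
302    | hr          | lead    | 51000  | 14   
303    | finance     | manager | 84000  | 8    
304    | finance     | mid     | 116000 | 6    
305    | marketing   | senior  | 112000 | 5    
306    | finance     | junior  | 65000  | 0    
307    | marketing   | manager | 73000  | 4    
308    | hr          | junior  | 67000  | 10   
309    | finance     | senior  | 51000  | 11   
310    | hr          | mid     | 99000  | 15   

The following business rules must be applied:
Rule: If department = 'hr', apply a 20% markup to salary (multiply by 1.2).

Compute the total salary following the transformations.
866400.0

Step 1: Records with department = 'hr' have total salary = 217000
Step 2: Apply multiplier: 217000 × 1.2 = 260400.0
Step 3: Other records total: 606000
Step 4: Final sum = 260400.0 + 606000 = 866400.0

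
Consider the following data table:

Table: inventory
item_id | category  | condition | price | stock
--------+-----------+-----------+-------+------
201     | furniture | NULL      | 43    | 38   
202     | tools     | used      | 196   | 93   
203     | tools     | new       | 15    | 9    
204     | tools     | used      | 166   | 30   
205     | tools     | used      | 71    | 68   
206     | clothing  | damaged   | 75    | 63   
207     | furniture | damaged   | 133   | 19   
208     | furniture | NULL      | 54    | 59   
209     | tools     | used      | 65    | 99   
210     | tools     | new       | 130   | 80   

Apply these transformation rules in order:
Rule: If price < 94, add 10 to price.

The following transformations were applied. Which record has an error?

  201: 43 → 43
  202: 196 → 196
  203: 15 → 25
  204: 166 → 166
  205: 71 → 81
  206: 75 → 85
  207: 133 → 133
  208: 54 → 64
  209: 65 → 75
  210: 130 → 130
Record 201 has an error. The correct transformed value should be 53, not 43.

Step 1: Check each record against the rule
Step 2: Record 201 has price = 43
Step 3: Since 43 < 94, the bonus should have been applied
Step 4: Correct value = 53, but claimed value = 43
Conclusion: Record 201 has the error.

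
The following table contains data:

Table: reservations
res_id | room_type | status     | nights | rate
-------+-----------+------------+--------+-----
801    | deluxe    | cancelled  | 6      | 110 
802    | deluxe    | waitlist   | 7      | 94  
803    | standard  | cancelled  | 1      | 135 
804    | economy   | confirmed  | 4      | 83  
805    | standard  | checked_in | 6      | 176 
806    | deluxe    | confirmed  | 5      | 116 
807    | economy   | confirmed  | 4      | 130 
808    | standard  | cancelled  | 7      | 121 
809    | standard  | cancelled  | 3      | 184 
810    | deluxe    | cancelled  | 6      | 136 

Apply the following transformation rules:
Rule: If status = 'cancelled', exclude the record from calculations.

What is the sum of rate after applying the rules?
599

Step 1: Identify records where status = 'cancelled'
Step 2: The excluded records sum to 686
Step 3: Original total rate = 1285
Step 4: Remaining total = 1285 - 686 = 599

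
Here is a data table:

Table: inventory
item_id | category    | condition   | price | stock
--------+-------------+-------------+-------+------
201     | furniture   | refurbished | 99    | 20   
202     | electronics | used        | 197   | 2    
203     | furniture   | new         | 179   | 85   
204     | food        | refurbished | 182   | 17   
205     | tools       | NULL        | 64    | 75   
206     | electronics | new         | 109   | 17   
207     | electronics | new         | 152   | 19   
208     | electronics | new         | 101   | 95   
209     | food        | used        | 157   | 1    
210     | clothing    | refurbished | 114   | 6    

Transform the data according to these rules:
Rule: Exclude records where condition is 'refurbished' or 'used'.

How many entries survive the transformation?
5

Step 1: Count records to exclude
  - 3 (refurbished) + 2 (used) = 5 records
Step 2: Total records: 10
Step 3: Remaining = 10 - 5 = 5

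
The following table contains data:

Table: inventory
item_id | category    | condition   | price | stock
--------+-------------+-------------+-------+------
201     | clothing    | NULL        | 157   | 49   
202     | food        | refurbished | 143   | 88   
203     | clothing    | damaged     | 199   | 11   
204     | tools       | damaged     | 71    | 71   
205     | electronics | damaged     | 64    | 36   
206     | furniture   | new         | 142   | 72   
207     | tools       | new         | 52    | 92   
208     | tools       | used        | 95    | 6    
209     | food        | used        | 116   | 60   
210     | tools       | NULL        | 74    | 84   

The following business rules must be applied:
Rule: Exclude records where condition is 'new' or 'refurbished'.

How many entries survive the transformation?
7

Step 1: Count records to exclude
  - 2 (new) + 1 (refurbished) = 3 records
Step 2: Total records: 10
Step 3: Remaining = 10 - 3 = 7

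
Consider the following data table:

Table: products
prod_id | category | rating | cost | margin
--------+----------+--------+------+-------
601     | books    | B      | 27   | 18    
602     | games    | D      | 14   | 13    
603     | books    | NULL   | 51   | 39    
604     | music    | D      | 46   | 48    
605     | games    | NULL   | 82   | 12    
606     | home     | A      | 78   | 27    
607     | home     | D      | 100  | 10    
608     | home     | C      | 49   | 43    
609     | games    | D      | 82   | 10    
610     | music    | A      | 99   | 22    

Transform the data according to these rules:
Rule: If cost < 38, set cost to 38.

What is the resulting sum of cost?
663

Step 1: 2 records have cost < 38
Step 2: These records originally summed to 41
Step 3: After setting to minimum: 2 × 38 = 76
Step 4: Unaffected records sum: 587
Step 5: Final sum = 76 + 587 = 663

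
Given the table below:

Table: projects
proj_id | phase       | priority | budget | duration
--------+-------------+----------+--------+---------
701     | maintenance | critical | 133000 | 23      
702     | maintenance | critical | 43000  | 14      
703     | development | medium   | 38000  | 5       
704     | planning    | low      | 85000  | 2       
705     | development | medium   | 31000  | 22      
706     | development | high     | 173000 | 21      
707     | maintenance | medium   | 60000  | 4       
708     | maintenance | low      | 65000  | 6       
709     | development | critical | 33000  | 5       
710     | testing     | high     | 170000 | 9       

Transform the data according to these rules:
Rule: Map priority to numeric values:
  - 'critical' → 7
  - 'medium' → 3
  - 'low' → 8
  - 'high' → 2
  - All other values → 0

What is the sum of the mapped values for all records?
50

Step 1: Apply mapping to each record
Step 2: Count by status:
  'critical': 3 records × 7 = 21
  'medium': 3 records × 3 = 9
  'low': 2 records × 8 = 16
  'high': 2 records × 2 = 4
Step 3: Sum all mapped values = 50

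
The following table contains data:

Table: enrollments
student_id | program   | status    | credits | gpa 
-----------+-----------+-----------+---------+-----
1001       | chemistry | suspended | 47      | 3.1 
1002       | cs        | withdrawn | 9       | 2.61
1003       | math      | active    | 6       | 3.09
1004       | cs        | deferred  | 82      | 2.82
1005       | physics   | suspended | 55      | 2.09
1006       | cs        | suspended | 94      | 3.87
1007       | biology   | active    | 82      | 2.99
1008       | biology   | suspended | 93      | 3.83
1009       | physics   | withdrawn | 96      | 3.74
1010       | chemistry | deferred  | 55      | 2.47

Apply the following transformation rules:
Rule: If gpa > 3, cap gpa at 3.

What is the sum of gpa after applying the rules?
27.98

Step 1: 5 records have gpa > 3
Step 2: These records originally summed to 17.63
Step 3: After capping: 5 × 3 = 15
Step 4: Unaffected records sum: 12.98
Step 5: Final sum = 15 + 12.98 = 27.98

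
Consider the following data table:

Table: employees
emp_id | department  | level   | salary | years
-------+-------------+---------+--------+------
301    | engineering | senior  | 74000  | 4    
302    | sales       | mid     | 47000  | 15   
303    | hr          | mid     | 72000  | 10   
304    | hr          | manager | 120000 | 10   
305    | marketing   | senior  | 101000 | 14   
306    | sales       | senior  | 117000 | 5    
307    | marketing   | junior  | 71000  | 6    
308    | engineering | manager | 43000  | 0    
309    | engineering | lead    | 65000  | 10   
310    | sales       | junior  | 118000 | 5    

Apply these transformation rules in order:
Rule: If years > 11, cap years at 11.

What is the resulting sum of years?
72

Step 1: 2 records have years > 11
Step 2: These records originally summed to 29
Step 3: After capping: 2 × 11 = 22
Step 4: Unaffected records sum: 50
Step 5: Final sum = 22 + 50 = 72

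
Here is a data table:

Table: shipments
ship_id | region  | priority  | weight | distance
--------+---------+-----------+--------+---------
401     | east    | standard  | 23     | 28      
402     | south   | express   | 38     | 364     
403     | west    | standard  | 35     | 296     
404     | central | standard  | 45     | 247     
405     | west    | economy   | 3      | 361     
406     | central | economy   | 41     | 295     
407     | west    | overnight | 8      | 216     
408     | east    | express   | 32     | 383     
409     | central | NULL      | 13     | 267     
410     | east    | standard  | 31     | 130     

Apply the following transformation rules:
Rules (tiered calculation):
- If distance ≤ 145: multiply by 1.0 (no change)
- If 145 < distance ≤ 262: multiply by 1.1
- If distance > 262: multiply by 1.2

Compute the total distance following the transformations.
3026.5

Step 1: Tier 1 (distance ≤ 145): 2 records, sum = 158 × 1.0 = 158.0
Step 2: Tier 2 (145 < distance ≤ 262): 2 records, sum = 463 × 1.1 = 509.3
Step 3: Tier 3 (distance > 262): 6 records, sum = 1966 × 1.2 = 2359.2
Step 4: Final sum = 158.0 + 509.3 + 2359.2 = 3026.5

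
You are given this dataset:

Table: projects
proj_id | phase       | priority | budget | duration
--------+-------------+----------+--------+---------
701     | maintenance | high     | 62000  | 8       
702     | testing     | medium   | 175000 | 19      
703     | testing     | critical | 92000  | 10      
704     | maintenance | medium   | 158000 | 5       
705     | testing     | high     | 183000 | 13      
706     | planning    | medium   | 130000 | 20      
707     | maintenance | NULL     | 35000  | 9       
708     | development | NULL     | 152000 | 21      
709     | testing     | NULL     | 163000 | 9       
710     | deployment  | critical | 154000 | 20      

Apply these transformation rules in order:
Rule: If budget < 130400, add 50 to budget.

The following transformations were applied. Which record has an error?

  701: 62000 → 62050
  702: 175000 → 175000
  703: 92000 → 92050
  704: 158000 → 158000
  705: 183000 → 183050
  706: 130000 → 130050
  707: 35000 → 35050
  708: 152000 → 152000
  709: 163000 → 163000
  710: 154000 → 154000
Record 705 has an error. The correct transformed value should be 183000, not 183050.

Step 1: Check each record against the rule
Step 2: Record 705 has budget = 183000
Step 3: Since 183000 >= 130400, the bonus should not have been applied
Step 4: Correct value = 183000, but claimed value = 183050
Conclusion: Record 705 has the error.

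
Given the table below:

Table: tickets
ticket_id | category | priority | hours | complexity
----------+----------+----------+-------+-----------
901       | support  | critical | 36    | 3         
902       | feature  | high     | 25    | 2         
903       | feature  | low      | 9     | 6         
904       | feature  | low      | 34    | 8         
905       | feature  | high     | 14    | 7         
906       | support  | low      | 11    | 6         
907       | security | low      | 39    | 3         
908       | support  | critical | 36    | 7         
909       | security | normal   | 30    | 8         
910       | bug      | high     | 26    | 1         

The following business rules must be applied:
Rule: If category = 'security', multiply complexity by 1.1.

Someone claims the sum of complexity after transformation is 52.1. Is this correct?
Yes, the result is correct.

Step 1: Calculate the correct sum after transformation
Step 2: Apply multiplier 1.1 to records where category = 'security'
Step 3: Correct result = 52.1
Step 4: Claimed result = 52.1
Step 5: 52.1 = 52.1 ✓
Conclusion: The claimed result is correct.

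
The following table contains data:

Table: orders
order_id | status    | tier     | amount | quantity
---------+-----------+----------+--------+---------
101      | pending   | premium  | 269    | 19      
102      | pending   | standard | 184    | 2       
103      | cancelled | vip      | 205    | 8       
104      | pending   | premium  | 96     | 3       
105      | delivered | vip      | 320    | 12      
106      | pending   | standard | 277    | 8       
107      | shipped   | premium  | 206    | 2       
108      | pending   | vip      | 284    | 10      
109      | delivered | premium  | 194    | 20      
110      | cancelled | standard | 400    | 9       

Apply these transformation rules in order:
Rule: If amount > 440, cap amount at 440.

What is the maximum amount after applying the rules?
400

Step 1: Original maximum amount = 400
Step 2: Check cap of 440 against maximum
Step 3: No records exceed the cap (max 400 <= cap 440), so no capping applies
Step 4: Maximum after transformation = 400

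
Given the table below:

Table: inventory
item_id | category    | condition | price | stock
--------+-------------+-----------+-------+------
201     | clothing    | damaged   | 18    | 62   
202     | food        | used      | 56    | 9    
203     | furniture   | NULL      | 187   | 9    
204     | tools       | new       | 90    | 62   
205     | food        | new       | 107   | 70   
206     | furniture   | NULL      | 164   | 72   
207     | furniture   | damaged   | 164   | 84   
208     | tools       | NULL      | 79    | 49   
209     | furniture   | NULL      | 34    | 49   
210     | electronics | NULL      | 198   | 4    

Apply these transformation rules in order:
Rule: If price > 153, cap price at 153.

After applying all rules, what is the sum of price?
996

Step 1: 4 records have price > 153
Step 2: These records originally summed to 713
Step 3: After capping: 4 × 153 = 612
Step 4: Unaffected records sum: 384
Step 5: Final sum = 612 + 384 = 996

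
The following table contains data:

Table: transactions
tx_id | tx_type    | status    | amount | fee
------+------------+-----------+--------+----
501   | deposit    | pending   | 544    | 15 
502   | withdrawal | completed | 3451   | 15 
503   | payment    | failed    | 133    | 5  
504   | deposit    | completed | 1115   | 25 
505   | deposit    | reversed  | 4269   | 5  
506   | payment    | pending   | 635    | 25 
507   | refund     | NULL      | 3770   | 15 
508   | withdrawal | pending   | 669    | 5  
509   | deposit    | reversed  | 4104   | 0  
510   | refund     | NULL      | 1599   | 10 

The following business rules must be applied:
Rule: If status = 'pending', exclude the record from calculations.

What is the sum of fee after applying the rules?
75

Step 1: Identify records where status = 'pending'
Step 2: The excluded records sum to 45
Step 3: Original total fee = 120
Step 4: Remaining total = 120 - 45 = 75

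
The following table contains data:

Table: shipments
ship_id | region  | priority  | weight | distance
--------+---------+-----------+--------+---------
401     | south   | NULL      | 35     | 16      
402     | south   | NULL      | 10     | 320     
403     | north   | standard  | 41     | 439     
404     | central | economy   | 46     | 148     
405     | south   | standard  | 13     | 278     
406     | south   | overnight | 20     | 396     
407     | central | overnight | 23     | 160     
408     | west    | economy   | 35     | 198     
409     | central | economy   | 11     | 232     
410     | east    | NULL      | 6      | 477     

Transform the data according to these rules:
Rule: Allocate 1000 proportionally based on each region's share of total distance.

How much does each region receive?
central: 202.7, east: 179.05, north: 164.79, south: 379.13, west: 74.32

Step 1: Calculate total distance = 2664
Step 2: Calculate each region's proportion:
  central: 540/2664 = 20.27% → 202.7
  east: 477/2664 = 17.91% → 179.05
  north: 439/2664 = 16.48% → 164.79
  south: 1010/2664 = 37.91% → 379.13
  west: 198/2664 = 7.43% → 74.32
Step 3: Verify: sum of allocations ≈ 1000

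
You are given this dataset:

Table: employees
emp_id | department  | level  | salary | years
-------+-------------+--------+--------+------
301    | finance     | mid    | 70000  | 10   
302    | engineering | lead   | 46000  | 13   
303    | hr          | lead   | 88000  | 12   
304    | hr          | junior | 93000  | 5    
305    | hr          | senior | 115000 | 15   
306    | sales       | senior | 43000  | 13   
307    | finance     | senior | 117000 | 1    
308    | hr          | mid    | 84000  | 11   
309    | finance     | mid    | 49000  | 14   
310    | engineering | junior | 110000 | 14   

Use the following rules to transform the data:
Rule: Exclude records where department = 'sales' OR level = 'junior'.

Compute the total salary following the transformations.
569000

Step 1: Find records where department = 'sales' OR level = 'junior'
Step 2: 3 records match, summing to 246000
Step 3: Original sum: 815000
Step 4: Remaining sum = 815000 - 246000 = 569000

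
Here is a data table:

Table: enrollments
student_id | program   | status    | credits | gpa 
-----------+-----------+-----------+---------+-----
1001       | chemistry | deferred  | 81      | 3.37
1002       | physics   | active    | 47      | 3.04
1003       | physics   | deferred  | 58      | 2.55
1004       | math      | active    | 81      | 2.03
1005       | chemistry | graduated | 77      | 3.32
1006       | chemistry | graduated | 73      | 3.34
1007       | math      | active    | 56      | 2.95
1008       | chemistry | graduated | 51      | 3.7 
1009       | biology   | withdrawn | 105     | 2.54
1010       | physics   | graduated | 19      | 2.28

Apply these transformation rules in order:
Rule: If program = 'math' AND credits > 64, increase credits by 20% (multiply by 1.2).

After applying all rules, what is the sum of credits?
664.2

Step 1: Find records where program = 'math' AND credits > 64
Step 2: 1 records match, summing to 81
Step 3: After multiplier: 81 × 1.2 = 97.2
Step 4: Unaffected records sum: 567
Step 5: Final sum = 97.2 + 567 = 664.2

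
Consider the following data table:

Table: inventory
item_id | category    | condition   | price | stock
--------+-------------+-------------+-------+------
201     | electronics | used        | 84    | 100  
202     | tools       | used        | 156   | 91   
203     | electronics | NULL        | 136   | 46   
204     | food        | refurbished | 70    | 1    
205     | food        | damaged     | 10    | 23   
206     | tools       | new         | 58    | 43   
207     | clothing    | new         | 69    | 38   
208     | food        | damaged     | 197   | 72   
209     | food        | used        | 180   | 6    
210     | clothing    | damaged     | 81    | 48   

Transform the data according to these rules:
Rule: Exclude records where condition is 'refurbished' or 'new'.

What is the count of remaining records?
7

Step 1: Count records to exclude
  - 1 (refurbished) + 2 (new) = 3 records
Step 2: Total records: 10
Step 3: Remaining = 10 - 3 = 7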